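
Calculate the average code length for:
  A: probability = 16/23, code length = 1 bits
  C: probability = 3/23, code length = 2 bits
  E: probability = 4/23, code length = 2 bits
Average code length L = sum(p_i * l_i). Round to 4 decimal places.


Weighted contributions p_i * l_i:
  A: (16/23) * 1 = 16/23
  C: (3/23) * 2 = 6/23
  E: (4/23) * 2 = 8/23
Sum = (16 + 6 + 8)/23 = 30/23

L = 30/23 = 1.3043 bits/symbol


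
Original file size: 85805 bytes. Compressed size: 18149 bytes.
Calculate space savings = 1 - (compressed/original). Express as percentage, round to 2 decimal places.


ratio = compressed/original = 18149/85805 = 0.211514
savings = 1 - ratio = 1 - 0.211514 = 0.788486
as a percentage: 0.788486 * 100 = 78.85%

Space savings = 1 - 18149/85805 = 78.85%


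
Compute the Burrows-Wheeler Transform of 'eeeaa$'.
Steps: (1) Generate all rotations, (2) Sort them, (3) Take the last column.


Rotations (sorted):
  0: $eeeaa -> last char: a
  1: a$eeea -> last char: a
  2: aa$eee -> last char: e
  3: eaa$ee -> last char: e
  4: eeaa$e -> last char: e
  5: eeeaa$ -> last char: $


BWT = aaeee$


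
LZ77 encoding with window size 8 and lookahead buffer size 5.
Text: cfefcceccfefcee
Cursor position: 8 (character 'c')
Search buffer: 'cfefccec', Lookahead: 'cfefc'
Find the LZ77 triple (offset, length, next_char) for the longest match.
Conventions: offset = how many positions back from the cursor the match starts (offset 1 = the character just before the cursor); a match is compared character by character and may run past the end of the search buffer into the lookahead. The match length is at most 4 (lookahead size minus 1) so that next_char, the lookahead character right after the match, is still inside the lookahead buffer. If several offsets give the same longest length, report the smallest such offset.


Try each offset into the search buffer:
  offset=1 (pos 7, char 'c'): match length 1
  offset=2 (pos 6, char 'e'): match length 0
  offset=3 (pos 5, char 'c'): match length 1
  offset=4 (pos 4, char 'c'): match length 1
  offset=5 (pos 3, char 'f'): match length 0
  offset=6 (pos 2, char 'e'): match length 0
  offset=7 (pos 1, char 'f'): match length 0
  offset=8 (pos 0, char 'c'): match length 4
Longest match has length 4 at offset 8.
next_char = character at position 8 + 4 = 12 -> 'c'

Best match: offset=8, length=4 (matching 'cfef' starting at position 0)
LZ77 triple: (8, 4, 'c')


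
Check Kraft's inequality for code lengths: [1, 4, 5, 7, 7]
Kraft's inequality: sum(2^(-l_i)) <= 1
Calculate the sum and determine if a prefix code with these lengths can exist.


Sum = 2^(-1) + 2^(-4) + 2^(-5) + 2^(-7) + 2^(-7)
    = 0.5 + 0.0625 + 0.03125 + 0.0078125 + 0.0078125
    = 78/128 = 0.609375
Since 0.609375 <= 1, Kraft's inequality IS satisfied.
A prefix code with these lengths CAN exist.

Kraft sum = 0.609375. Satisfied.


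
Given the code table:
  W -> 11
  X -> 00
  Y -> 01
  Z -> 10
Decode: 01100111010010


Decoding:
01 -> Y
10 -> Z
01 -> Y
11 -> W
01 -> Y
00 -> X
10 -> Z


Result: YZYWYXZ


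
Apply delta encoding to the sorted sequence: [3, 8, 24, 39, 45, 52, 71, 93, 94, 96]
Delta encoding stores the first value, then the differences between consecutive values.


First value: 3
Deltas:
  8 - 3 = 5
  24 - 8 = 16
  39 - 24 = 15
  45 - 39 = 6
  52 - 45 = 7
  71 - 52 = 19
  93 - 71 = 22
  94 - 93 = 1
  96 - 94 = 2


Delta encoded: [3, 5, 16, 15, 6, 7, 19, 22, 1, 2]


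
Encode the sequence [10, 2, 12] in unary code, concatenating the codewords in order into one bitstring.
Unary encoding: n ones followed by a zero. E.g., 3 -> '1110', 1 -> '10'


Encode each number as n ones followed by a terminating 0:
  10 -> 11111111110 (11 bits)
  2 -> 110 (3 bits)
  12 -> 1111111111110 (13 bits)
Total length = 11 + 3 + 13 = 27 bits.

Unary([10, 2, 12]) = 111111111101101111111111110 (27 bits)


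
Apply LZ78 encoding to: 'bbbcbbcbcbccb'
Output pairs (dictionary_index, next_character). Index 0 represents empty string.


LZ78 encoding steps:
Dictionary: {0: ''}
Step 1: w='' (idx 0), next='b' -> output (0, 'b'), add 'b' as idx 1
Step 2: w='b' (idx 1), next='b' -> output (1, 'b'), add 'bb' as idx 2
Step 3: w='' (idx 0), next='c' -> output (0, 'c'), add 'c' as idx 3
Step 4: w='bb' (idx 2), next='c' -> output (2, 'c'), add 'bbc' as idx 4
Step 5: w='b' (idx 1), next='c' -> output (1, 'c'), add 'bc' as idx 5
Step 6: w='bc' (idx 5), next='c' -> output (5, 'c'), add 'bcc' as idx 6
Step 7: w='b' (idx 1), end of input -> output (1, '')


Encoded: [(0, 'b'), (1, 'b'), (0, 'c'), (2, 'c'), (1, 'c'), (5, 'c'), (1, '')]


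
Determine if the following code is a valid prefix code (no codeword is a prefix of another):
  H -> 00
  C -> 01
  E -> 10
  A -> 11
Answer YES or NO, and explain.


Checking each pair (does one codeword prefix another?):
  H='00' vs C='01': no prefix
  H='00' vs E='10': no prefix
  H='00' vs A='11': no prefix
  C='01' vs H='00': no prefix
  C='01' vs E='10': no prefix
  C='01' vs A='11': no prefix
  E='10' vs H='00': no prefix
  E='10' vs C='01': no prefix
  E='10' vs A='11': no prefix
  A='11' vs H='00': no prefix
  A='11' vs C='01': no prefix
  A='11' vs E='10': no prefix
No violation found over all pairs.

YES -- this is a valid prefix code. No codeword is a prefix of any other codeword.


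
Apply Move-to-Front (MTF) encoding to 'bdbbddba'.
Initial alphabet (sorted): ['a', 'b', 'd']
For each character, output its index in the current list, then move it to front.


MTF encoding:
'b': index 1 in ['a', 'b', 'd'] -> ['b', 'a', 'd']
'd': index 2 in ['b', 'a', 'd'] -> ['d', 'b', 'a']
'b': index 1 in ['d', 'b', 'a'] -> ['b', 'd', 'a']
'b': index 0 in ['b', 'd', 'a'] -> ['b', 'd', 'a']
'd': index 1 in ['b', 'd', 'a'] -> ['d', 'b', 'a']
'd': index 0 in ['d', 'b', 'a'] -> ['d', 'b', 'a']
'b': index 1 in ['d', 'b', 'a'] -> ['b', 'd', 'a']
'a': index 2 in ['b', 'd', 'a'] -> ['a', 'b', 'd']


Output: [1, 2, 1, 0, 1, 0, 1, 2]


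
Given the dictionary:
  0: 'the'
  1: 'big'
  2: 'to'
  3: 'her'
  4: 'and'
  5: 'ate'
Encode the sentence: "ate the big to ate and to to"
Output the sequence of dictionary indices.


Look up each word in the dictionary:
  'ate' -> 5
  'the' -> 0
  'big' -> 1
  'to' -> 2
  'ate' -> 5
  'and' -> 4
  'to' -> 2
  'to' -> 2

Encoded: [5, 0, 1, 2, 5, 4, 2, 2]


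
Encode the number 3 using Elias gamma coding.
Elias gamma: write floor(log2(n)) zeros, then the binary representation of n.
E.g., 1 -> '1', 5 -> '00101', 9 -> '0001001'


num_bits = floor(log2(3)) + 1 = 2
leading_zeros = num_bits - 1 = 1
binary(3) = 11

Elias gamma(3) = '0' + '11' = 011 (3 bits)


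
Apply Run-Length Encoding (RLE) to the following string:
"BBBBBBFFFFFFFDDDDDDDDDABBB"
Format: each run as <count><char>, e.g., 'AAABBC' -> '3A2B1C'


Scanning runs left to right:
  i=0: run of 'B' x 6 -> '6B'
  i=6: run of 'F' x 7 -> '7F'
  i=13: run of 'D' x 9 -> '9D'
  i=22: run of 'A' x 1 -> '1A'
  i=23: run of 'B' x 3 -> '3B'

RLE = 6B7F9D1A3B


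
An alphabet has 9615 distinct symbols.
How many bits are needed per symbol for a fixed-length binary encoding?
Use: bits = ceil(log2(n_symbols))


log2(9615) = 13.2311
Bracket: 2^13 = 8192 < 9615 <= 2^14 = 16384
So ceil(log2(9615)) = 14

bits = ceil(log2(9615)) = ceil(13.2311) = 14 bits


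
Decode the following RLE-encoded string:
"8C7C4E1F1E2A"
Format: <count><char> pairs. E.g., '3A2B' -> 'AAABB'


Expanding each <count><char> pair:
  8C -> 'CCCCCCCC'
  7C -> 'CCCCCCC'
  4E -> 'EEEE'
  1F -> 'F'
  1E -> 'E'
  2A -> 'AA'

Decoded = CCCCCCCCCCCCCCCEEEEFEAA


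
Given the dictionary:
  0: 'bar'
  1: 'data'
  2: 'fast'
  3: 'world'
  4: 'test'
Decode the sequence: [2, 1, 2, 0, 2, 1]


Look up each index in the dictionary:
  2 -> 'fast'
  1 -> 'data'
  2 -> 'fast'
  0 -> 'bar'
  2 -> 'fast'
  1 -> 'data'

Decoded: "fast data fast bar fast data"


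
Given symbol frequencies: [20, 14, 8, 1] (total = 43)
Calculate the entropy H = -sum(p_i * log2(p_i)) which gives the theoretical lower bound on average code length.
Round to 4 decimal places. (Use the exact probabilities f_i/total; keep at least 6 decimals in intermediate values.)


Per-symbol terms -p_i * log2(p_i) with p_i = f_i/43:
  p = 20/43 = 0.465116: log2(p) = -1.104337, -p*log2(p) = 0.513645
  p = 14/43 = 0.325581: log2(p) = -1.618910, -p*log2(p) = 0.527087
  p = 8/43 = 0.186047: log2(p) = -2.426265, -p*log2(p) = 0.451398
  p = 1/43 = 0.023256: log2(p) = -5.426265, -p*log2(p) = 0.126192
H = 0.513645 + 0.527087 + 0.451398 + 0.126192 = 1.618322

H = 1.6183 bits/symbol


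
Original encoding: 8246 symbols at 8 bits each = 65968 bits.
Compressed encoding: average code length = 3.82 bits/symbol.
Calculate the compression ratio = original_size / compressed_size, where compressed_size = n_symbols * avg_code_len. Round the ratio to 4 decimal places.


original_size = n_symbols * orig_bits = 8246 * 8 = 65968 bits
compressed_size = n_symbols * avg_code_len = 8246 * 3.82 = 31499.72 bits
ratio = original_size / compressed_size = 65968 / 31499.72 = 2.0942

Compression ratio = 2.0942


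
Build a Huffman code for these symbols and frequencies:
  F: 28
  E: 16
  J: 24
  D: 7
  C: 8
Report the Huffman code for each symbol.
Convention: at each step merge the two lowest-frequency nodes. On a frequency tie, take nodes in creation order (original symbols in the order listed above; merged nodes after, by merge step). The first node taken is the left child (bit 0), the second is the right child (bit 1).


Huffman tree construction:
Step 1: Merge D(7) + C(8) = 15
Step 2: Merge (D+C)(15) + E(16) = 31
Step 3: Merge J(24) + F(28) = 52
Step 4: Merge ((D+C)+E)(31) + (J+F)(52) = 83
Read each symbol's code off the tree from the root (left child = 0, right child = 1).

Codes:
  F: 11 (length 2)
  E: 01 (length 2)
  J: 10 (length 2)
  D: 000 (length 3)
  C: 001 (length 3)
Average code length: 181/83 = 2.1807 bits/symbol


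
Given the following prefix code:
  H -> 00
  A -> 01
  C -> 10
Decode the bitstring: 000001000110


Decoding step by step:
Bits 00 -> H
Bits 00 -> H
Bits 01 -> A
Bits 00 -> H
Bits 01 -> A
Bits 10 -> C


Decoded message: HHAHAC


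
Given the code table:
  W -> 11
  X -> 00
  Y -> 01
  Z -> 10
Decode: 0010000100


Decoding:
00 -> X
10 -> Z
00 -> X
01 -> Y
00 -> X


Result: XZXYX


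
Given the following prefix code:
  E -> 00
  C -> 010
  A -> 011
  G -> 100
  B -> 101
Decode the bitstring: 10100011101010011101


Decoding step by step:
Bits 101 -> B
Bits 00 -> E
Bits 011 -> A
Bits 101 -> B
Bits 010 -> C
Bits 011 -> A
Bits 101 -> B


Decoded message: BEABCAB


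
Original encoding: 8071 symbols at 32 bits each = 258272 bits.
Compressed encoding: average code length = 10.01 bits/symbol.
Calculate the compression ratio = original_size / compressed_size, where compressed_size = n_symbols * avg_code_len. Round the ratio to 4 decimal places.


original_size = n_symbols * orig_bits = 8071 * 32 = 258272 bits
compressed_size = n_symbols * avg_code_len = 8071 * 10.01 = 80790.71 bits
ratio = original_size / compressed_size = 258272 / 80790.71 = 3.1968

Compression ratio = 3.1968


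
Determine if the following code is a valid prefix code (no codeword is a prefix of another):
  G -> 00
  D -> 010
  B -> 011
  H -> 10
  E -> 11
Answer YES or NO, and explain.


Checking each pair (does one codeword prefix another?):
  G='00' vs D='010': no prefix
  G='00' vs B='011': no prefix
  G='00' vs H='10': no prefix
  G='00' vs E='11': no prefix
  D='010' vs G='00': no prefix
  D='010' vs B='011': no prefix
  D='010' vs H='10': no prefix
  D='010' vs E='11': no prefix
  B='011' vs G='00': no prefix
  B='011' vs D='010': no prefix
  B='011' vs H='10': no prefix
  B='011' vs E='11': no prefix
  H='10' vs G='00': no prefix
  H='10' vs D='010': no prefix
  H='10' vs B='011': no prefix
  H='10' vs E='11': no prefix
  E='11' vs G='00': no prefix
  E='11' vs D='010': no prefix
  E='11' vs B='011': no prefix
  E='11' vs H='10': no prefix
No violation found over all pairs.

YES -- this is a valid prefix code. No codeword is a prefix of any other codeword.


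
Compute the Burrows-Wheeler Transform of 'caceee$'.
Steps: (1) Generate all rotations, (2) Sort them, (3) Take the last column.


Rotations (sorted):
  0: $caceee -> last char: e
  1: aceee$c -> last char: c
  2: caceee$ -> last char: $
  3: ceee$ca -> last char: a
  4: e$cacee -> last char: e
  5: ee$cace -> last char: e
  6: eee$cac -> last char: c


BWT = ec$aeec


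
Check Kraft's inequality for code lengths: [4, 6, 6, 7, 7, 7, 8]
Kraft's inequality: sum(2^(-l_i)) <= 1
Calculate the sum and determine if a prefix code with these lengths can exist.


Sum = 2^(-4) + 2^(-6) + 2^(-6) + 2^(-7) + 2^(-7) + 2^(-7) + 2^(-8)
    = 0.0625 + 0.015625 + 0.015625 + 0.0078125 + 0.0078125 + 0.0078125 + 0.00390625
    = 31/256 = 0.12109375
Since 0.12109375 <= 1, Kraft's inequality IS satisfied.
A prefix code with these lengths CAN exist.

Kraft sum = 0.12109375. Satisfied.


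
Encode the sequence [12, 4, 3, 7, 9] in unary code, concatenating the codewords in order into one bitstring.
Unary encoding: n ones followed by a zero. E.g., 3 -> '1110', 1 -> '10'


Encode each number as n ones followed by a terminating 0:
  12 -> 1111111111110 (13 bits)
  4 -> 11110 (5 bits)
  3 -> 1110 (4 bits)
  7 -> 11111110 (8 bits)
  9 -> 1111111110 (10 bits)
Total length = 13 + 5 + 4 + 8 + 10 = 40 bits.

Unary([12, 4, 3, 7, 9]) = 1111111111110111101110111111101111111110 (40 bits)


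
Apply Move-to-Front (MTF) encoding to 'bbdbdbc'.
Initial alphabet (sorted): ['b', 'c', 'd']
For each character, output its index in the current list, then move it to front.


MTF encoding:
'b': index 0 in ['b', 'c', 'd'] -> ['b', 'c', 'd']
'b': index 0 in ['b', 'c', 'd'] -> ['b', 'c', 'd']
'd': index 2 in ['b', 'c', 'd'] -> ['d', 'b', 'c']
'b': index 1 in ['d', 'b', 'c'] -> ['b', 'd', 'c']
'd': index 1 in ['b', 'd', 'c'] -> ['d', 'b', 'c']
'b': index 1 in ['d', 'b', 'c'] -> ['b', 'd', 'c']
'c': index 2 in ['b', 'd', 'c'] -> ['c', 'b', 'd']


Output: [0, 0, 2, 1, 1, 1, 2]


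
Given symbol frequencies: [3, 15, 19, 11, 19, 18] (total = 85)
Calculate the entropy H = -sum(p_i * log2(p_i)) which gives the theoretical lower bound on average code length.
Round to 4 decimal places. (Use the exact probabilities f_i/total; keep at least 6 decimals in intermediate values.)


Per-symbol terms -p_i * log2(p_i) with p_i = f_i/85:
  p = 3/85 = 0.035294: log2(p) = -4.824428, -p*log2(p) = 0.170274
  p = 15/85 = 0.176471: log2(p) = -2.502500, -p*log2(p) = 0.441618
  p = 19/85 = 0.223529: log2(p) = -2.161463, -p*log2(p) = 0.483151
  p = 11/85 = 0.129412: log2(p) = -2.949959, -p*log2(p) = 0.381759
  p = 19/85 = 0.223529: log2(p) = -2.161463, -p*log2(p) = 0.483151
  p = 18/85 = 0.211765: log2(p) = -2.239466, -p*log2(p) = 0.474240
H = 0.170274 + 0.441618 + 0.483151 + 0.381759 + 0.483151 + 0.474240 = 2.434193

H = 2.4342 bits/symbol


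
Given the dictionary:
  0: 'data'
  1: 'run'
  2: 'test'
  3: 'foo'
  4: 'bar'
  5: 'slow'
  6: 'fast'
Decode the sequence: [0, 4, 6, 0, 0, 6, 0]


Look up each index in the dictionary:
  0 -> 'data'
  4 -> 'bar'
  6 -> 'fast'
  0 -> 'data'
  0 -> 'data'
  6 -> 'fast'
  0 -> 'data'

Decoded: "data bar fast data data fast data"


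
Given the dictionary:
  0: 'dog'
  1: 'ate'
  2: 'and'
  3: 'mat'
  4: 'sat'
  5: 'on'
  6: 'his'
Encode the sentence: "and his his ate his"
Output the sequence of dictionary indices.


Look up each word in the dictionary:
  'and' -> 2
  'his' -> 6
  'his' -> 6
  'ate' -> 1
  'his' -> 6

Encoded: [2, 6, 6, 1, 6]


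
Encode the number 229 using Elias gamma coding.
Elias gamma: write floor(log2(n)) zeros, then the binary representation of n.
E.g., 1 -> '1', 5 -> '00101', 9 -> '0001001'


num_bits = floor(log2(229)) + 1 = 8
leading_zeros = num_bits - 1 = 7
binary(229) = 11100101

Elias gamma(229) = '0000000' + '11100101' = 000000011100101 (15 bits)


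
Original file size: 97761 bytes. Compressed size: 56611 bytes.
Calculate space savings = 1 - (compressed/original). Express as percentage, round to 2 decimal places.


ratio = compressed/original = 56611/97761 = 0.579076
savings = 1 - ratio = 1 - 0.579076 = 0.420924
as a percentage: 0.420924 * 100 = 42.09%

Space savings = 1 - 56611/97761 = 42.09%


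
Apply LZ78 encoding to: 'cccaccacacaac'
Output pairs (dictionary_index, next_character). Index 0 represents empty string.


LZ78 encoding steps:
Dictionary: {0: ''}
Step 1: w='' (idx 0), next='c' -> output (0, 'c'), add 'c' as idx 1
Step 2: w='c' (idx 1), next='c' -> output (1, 'c'), add 'cc' as idx 2
Step 3: w='' (idx 0), next='a' -> output (0, 'a'), add 'a' as idx 3
Step 4: w='cc' (idx 2), next='a' -> output (2, 'a'), add 'cca' as idx 4
Step 5: w='c' (idx 1), next='a' -> output (1, 'a'), add 'ca' as idx 5
Step 6: w='ca' (idx 5), next='a' -> output (5, 'a'), add 'caa' as idx 6
Step 7: w='c' (idx 1), end of input -> output (1, '')


Encoded: [(0, 'c'), (1, 'c'), (0, 'a'), (2, 'a'), (1, 'a'), (5, 'a'), (1, '')]


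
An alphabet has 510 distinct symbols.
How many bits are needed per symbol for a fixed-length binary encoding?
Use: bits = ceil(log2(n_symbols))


log2(510) = 8.9944
Bracket: 2^8 = 256 < 510 <= 2^9 = 512
So ceil(log2(510)) = 9

bits = ceil(log2(510)) = ceil(8.9944) = 9 bits


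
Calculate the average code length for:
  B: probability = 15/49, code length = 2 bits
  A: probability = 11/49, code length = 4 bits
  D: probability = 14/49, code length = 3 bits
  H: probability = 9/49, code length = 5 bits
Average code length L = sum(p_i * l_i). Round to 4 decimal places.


Weighted contributions p_i * l_i:
  B: (15/49) * 2 = 30/49
  A: (11/49) * 4 = 44/49
  D: (14/49) * 3 = 42/49
  H: (9/49) * 5 = 45/49
Sum = (30 + 44 + 42 + 45)/49 = 161/49

L = 161/49 = 3.2857 bits/symbol


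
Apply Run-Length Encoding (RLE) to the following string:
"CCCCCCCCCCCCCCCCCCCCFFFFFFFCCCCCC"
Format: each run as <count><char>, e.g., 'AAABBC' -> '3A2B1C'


Scanning runs left to right:
  i=0: run of 'C' x 20 -> '20C'
  i=20: run of 'F' x 7 -> '7F'
  i=27: run of 'C' x 6 -> '6C'

RLE = 20C7F6C


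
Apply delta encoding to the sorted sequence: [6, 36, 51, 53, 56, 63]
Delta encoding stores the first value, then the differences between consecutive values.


First value: 6
Deltas:
  36 - 6 = 30
  51 - 36 = 15
  53 - 51 = 2
  56 - 53 = 3
  63 - 56 = 7


Delta encoded: [6, 30, 15, 2, 3, 7]


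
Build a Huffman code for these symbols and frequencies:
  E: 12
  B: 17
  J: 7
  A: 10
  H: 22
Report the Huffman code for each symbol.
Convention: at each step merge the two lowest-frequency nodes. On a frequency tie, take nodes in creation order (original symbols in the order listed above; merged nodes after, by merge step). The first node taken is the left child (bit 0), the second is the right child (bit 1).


Huffman tree construction:
Step 1: Merge J(7) + A(10) = 17
Step 2: Merge E(12) + B(17) = 29
Step 3: Merge (J+A)(17) + H(22) = 39
Step 4: Merge (E+B)(29) + ((J+A)+H)(39) = 68
Read each symbol's code off the tree from the root (left child = 0, right child = 1).

Codes:
  E: 00 (length 2)
  B: 01 (length 2)
  J: 100 (length 3)
  A: 101 (length 3)
  H: 11 (length 2)
Average code length: 153/68 = 2.2500 bits/symbol


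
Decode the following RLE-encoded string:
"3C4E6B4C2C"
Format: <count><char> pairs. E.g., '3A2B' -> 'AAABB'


Expanding each <count><char> pair:
  3C -> 'CCC'
  4E -> 'EEEE'
  6B -> 'BBBBBB'
  4C -> 'CCCC'
  2C -> 'CC'

Decoded = CCCEEEEBBBBBBCCCCCC


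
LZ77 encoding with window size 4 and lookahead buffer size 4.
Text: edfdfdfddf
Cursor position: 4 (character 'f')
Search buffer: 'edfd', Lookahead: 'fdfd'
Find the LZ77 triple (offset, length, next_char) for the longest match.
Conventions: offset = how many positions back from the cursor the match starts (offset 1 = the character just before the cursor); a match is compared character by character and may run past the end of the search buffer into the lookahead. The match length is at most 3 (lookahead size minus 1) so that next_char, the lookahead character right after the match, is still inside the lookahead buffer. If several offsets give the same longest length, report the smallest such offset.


Try each offset into the search buffer:
  offset=1 (pos 3, char 'd'): match length 0
  offset=2 (pos 2, char 'f'): match length 3
  offset=3 (pos 1, char 'd'): match length 0
  offset=4 (pos 0, char 'e'): match length 0
Longest match has length 3 at offset 2.
next_char = character at position 4 + 3 = 7 -> 'd'

Best match: offset=2, length=3 (matching 'fdf' starting at position 2)
LZ77 triple: (2, 3, 'd')


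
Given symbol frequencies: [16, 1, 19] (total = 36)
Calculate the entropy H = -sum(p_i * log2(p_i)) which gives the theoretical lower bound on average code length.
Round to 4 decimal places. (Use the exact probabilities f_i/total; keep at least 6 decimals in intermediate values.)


Per-symbol terms -p_i * log2(p_i) with p_i = f_i/36:
  p = 16/36 = 0.444444: log2(p) = -1.169925, -p*log2(p) = 0.519967
  p = 1/36 = 0.027778: log2(p) = -5.169925, -p*log2(p) = 0.143609
  p = 19/36 = 0.527778: log2(p) = -0.921997, -p*log2(p) = 0.486610
H = 0.519967 + 0.143609 + 0.486610 = 1.150186

H = 1.1502 bits/symbol


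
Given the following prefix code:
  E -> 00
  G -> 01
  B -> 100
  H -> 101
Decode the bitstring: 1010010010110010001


Decoding step by step:
Bits 101 -> H
Bits 00 -> E
Bits 100 -> B
Bits 101 -> H
Bits 100 -> B
Bits 100 -> B
Bits 01 -> G


Decoded message: HEBHBBG


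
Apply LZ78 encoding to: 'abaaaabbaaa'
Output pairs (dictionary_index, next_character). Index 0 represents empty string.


LZ78 encoding steps:
Dictionary: {0: ''}
Step 1: w='' (idx 0), next='a' -> output (0, 'a'), add 'a' as idx 1
Step 2: w='' (idx 0), next='b' -> output (0, 'b'), add 'b' as idx 2
Step 3: w='a' (idx 1), next='a' -> output (1, 'a'), add 'aa' as idx 3
Step 4: w='aa' (idx 3), next='b' -> output (3, 'b'), add 'aab' as idx 4
Step 5: w='b' (idx 2), next='a' -> output (2, 'a'), add 'ba' as idx 5
Step 6: w='aa' (idx 3), end of input -> output (3, '')


Encoded: [(0, 'a'), (0, 'b'), (1, 'a'), (3, 'b'), (2, 'a'), (3, '')]


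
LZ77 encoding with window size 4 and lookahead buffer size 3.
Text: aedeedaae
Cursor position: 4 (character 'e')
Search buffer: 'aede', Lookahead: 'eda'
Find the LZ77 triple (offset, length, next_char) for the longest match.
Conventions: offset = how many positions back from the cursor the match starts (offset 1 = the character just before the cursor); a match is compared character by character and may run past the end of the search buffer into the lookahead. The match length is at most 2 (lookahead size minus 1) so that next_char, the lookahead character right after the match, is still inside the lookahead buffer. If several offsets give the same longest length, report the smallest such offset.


Try each offset into the search buffer:
  offset=1 (pos 3, char 'e'): match length 1
  offset=2 (pos 2, char 'd'): match length 0
  offset=3 (pos 1, char 'e'): match length 2
  offset=4 (pos 0, char 'a'): match length 0
Longest match has length 2 at offset 3.
next_char = character at position 4 + 2 = 6 -> 'a'

Best match: offset=3, length=2 (matching 'ed' starting at position 1)
LZ77 triple: (3, 2, 'a')


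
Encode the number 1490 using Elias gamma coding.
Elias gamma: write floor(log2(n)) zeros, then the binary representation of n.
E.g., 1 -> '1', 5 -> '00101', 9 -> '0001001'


num_bits = floor(log2(1490)) + 1 = 11
leading_zeros = num_bits - 1 = 10
binary(1490) = 10111010010

Elias gamma(1490) = '0000000000' + '10111010010' = 000000000010111010010 (21 bits)


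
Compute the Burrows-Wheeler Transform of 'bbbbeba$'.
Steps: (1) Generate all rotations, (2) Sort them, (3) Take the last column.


Rotations (sorted):
  0: $bbbbeba -> last char: a
  1: a$bbbbeb -> last char: b
  2: ba$bbbbe -> last char: e
  3: bbbbeba$ -> last char: $
  4: bbbeba$b -> last char: b
  5: bbeba$bb -> last char: b
  6: beba$bbb -> last char: b
  7: eba$bbbb -> last char: b


BWT = abe$bbbb


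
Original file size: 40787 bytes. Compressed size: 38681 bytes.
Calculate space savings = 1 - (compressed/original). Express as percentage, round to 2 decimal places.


ratio = compressed/original = 38681/40787 = 0.948366
savings = 1 - ratio = 1 - 0.948366 = 0.051634
as a percentage: 0.051634 * 100 = 5.16%

Space savings = 1 - 38681/40787 = 5.16%


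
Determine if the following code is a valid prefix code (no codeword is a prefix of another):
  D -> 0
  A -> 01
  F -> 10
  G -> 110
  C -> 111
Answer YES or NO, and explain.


Checking each pair (does one codeword prefix another?):
  D='0' vs A='01': prefix -- VIOLATION

NO -- this is NOT a valid prefix code. D (0) is a prefix of A (01).


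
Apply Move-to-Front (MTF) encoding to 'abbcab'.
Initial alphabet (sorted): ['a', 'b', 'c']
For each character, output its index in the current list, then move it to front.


MTF encoding:
'a': index 0 in ['a', 'b', 'c'] -> ['a', 'b', 'c']
'b': index 1 in ['a', 'b', 'c'] -> ['b', 'a', 'c']
'b': index 0 in ['b', 'a', 'c'] -> ['b', 'a', 'c']
'c': index 2 in ['b', 'a', 'c'] -> ['c', 'b', 'a']
'a': index 2 in ['c', 'b', 'a'] -> ['a', 'c', 'b']
'b': index 2 in ['a', 'c', 'b'] -> ['b', 'a', 'c']


Output: [0, 1, 0, 2, 2, 2]


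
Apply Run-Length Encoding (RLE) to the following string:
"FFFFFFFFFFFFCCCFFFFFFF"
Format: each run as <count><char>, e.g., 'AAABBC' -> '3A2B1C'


Scanning runs left to right:
  i=0: run of 'F' x 12 -> '12F'
  i=12: run of 'C' x 3 -> '3C'
  i=15: run of 'F' x 7 -> '7F'

RLE = 12F3C7F


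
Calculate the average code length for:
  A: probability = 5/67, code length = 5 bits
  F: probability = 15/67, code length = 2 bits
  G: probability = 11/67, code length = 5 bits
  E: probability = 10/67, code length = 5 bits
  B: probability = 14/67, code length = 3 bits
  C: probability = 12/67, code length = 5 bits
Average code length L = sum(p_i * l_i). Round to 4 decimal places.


Weighted contributions p_i * l_i:
  A: (5/67) * 5 = 25/67
  F: (15/67) * 2 = 30/67
  G: (11/67) * 5 = 55/67
  E: (10/67) * 5 = 50/67
  B: (14/67) * 3 = 42/67
  C: (12/67) * 5 = 60/67
Sum = (25 + 30 + 55 + 50 + 42 + 60)/67 = 262/67

L = 262/67 = 3.9104 bits/symbol


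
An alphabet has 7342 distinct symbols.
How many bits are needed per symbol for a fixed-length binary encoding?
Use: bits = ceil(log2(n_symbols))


log2(7342) = 12.842
Bracket: 2^12 = 4096 < 7342 <= 2^13 = 8192
So ceil(log2(7342)) = 13

bits = ceil(log2(7342)) = ceil(12.842) = 13 bits


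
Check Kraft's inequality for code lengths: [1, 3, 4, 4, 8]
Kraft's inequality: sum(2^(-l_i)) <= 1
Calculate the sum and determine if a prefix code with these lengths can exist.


Sum = 2^(-1) + 2^(-3) + 2^(-4) + 2^(-4) + 2^(-8)
    = 0.5 + 0.125 + 0.0625 + 0.0625 + 0.00390625
    = 193/256 = 0.75390625
Since 0.75390625 <= 1, Kraft's inequality IS satisfied.
A prefix code with these lengths CAN exist.

Kraft sum = 0.75390625. Satisfied.


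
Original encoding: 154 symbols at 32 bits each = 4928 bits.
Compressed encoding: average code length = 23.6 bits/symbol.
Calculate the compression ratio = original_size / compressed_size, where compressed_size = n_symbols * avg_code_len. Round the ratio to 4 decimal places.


original_size = n_symbols * orig_bits = 154 * 32 = 4928 bits
compressed_size = n_symbols * avg_code_len = 154 * 23.6 = 3634.4 bits
ratio = original_size / compressed_size = 4928 / 3634.4 = 1.3559

Compression ratio = 1.3559


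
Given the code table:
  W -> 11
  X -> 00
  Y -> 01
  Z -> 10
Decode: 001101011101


Decoding:
00 -> X
11 -> W
01 -> Y
01 -> Y
11 -> W
01 -> Y


Result: XWYYWY


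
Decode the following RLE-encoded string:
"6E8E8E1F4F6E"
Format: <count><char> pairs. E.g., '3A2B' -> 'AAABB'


Expanding each <count><char> pair:
  6E -> 'EEEEEE'
  8E -> 'EEEEEEEE'
  8E -> 'EEEEEEEE'
  1F -> 'F'
  4F -> 'FFFF'
  6E -> 'EEEEEE'

Decoded = EEEEEEEEEEEEEEEEEEEEEEFFFFFEEEEEE


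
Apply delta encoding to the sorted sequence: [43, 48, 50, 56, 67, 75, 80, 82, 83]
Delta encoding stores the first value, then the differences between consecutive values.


First value: 43
Deltas:
  48 - 43 = 5
  50 - 48 = 2
  56 - 50 = 6
  67 - 56 = 11
  75 - 67 = 8
  80 - 75 = 5
  82 - 80 = 2
  83 - 82 = 1


Delta encoded: [43, 5, 2, 6, 11, 8, 5, 2, 1]


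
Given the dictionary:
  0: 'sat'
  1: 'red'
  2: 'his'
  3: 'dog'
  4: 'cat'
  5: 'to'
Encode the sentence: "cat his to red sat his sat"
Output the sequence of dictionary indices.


Look up each word in the dictionary:
  'cat' -> 4
  'his' -> 2
  'to' -> 5
  'red' -> 1
  'sat' -> 0
  'his' -> 2
  'sat' -> 0

Encoded: [4, 2, 5, 1, 0, 2, 0]


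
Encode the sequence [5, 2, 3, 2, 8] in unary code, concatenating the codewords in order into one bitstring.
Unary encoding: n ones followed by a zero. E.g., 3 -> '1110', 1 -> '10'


Encode each number as n ones followed by a terminating 0:
  5 -> 111110 (6 bits)
  2 -> 110 (3 bits)
  3 -> 1110 (4 bits)
  2 -> 110 (3 bits)
  8 -> 111111110 (9 bits)
Total length = 6 + 3 + 4 + 3 + 9 = 25 bits.

Unary([5, 2, 3, 2, 8]) = 1111101101110110111111110 (25 bits)


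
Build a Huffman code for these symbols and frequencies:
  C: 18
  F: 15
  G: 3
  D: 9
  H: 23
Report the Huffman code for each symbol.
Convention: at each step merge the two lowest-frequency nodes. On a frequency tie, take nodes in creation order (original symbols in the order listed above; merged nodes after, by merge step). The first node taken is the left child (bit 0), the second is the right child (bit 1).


Huffman tree construction:
Step 1: Merge G(3) + D(9) = 12
Step 2: Merge (G+D)(12) + F(15) = 27
Step 3: Merge C(18) + H(23) = 41
Step 4: Merge ((G+D)+F)(27) + (C+H)(41) = 68
Read each symbol's code off the tree from the root (left child = 0, right child = 1).

Codes:
  C: 10 (length 2)
  F: 01 (length 2)
  G: 000 (length 3)
  D: 001 (length 3)
  H: 11 (length 2)
Average code length: 148/68 = 2.1765 bits/symbol


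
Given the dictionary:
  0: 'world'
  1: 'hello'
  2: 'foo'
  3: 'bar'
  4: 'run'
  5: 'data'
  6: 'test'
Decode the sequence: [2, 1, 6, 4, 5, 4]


Look up each index in the dictionary:
  2 -> 'foo'
  1 -> 'hello'
  6 -> 'test'
  4 -> 'run'
  5 -> 'data'
  4 -> 'run'

Decoded: "foo hello test run data run"


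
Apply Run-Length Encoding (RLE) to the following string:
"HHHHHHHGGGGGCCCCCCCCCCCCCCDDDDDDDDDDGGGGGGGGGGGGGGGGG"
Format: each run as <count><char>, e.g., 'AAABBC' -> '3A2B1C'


Scanning runs left to right:
  i=0: run of 'H' x 7 -> '7H'
  i=7: run of 'G' x 5 -> '5G'
  i=12: run of 'C' x 14 -> '14C'
  i=26: run of 'D' x 10 -> '10D'
  i=36: run of 'G' x 17 -> '17G'

RLE = 7H5G14C10D17G


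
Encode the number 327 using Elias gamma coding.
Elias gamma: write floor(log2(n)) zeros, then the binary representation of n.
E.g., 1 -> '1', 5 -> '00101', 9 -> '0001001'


num_bits = floor(log2(327)) + 1 = 9
leading_zeros = num_bits - 1 = 8
binary(327) = 101000111

Elias gamma(327) = '00000000' + '101000111' = 00000000101000111 (17 bits)


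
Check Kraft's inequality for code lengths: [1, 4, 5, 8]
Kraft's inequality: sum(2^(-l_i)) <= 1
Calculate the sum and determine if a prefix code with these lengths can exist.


Sum = 2^(-1) + 2^(-4) + 2^(-5) + 2^(-8)
    = 0.5 + 0.0625 + 0.03125 + 0.00390625
    = 153/256 = 0.59765625
Since 0.59765625 <= 1, Kraft's inequality IS satisfied.
A prefix code with these lengths CAN exist.

Kraft sum = 0.59765625. Satisfied.


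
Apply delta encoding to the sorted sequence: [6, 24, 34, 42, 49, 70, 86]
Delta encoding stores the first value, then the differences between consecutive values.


First value: 6
Deltas:
  24 - 6 = 18
  34 - 24 = 10
  42 - 34 = 8
  49 - 42 = 7
  70 - 49 = 21
  86 - 70 = 16


Delta encoded: [6, 18, 10, 8, 7, 21, 16]


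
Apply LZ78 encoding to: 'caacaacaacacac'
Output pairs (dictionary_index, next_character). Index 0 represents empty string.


LZ78 encoding steps:
Dictionary: {0: ''}
Step 1: w='' (idx 0), next='c' -> output (0, 'c'), add 'c' as idx 1
Step 2: w='' (idx 0), next='a' -> output (0, 'a'), add 'a' as idx 2
Step 3: w='a' (idx 2), next='c' -> output (2, 'c'), add 'ac' as idx 3
Step 4: w='a' (idx 2), next='a' -> output (2, 'a'), add 'aa' as idx 4
Step 5: w='c' (idx 1), next='a' -> output (1, 'a'), add 'ca' as idx 5
Step 6: w='ac' (idx 3), next='a' -> output (3, 'a'), add 'aca' as idx 6
Step 7: w='ca' (idx 5), next='c' -> output (5, 'c'), add 'cac' as idx 7


Encoded: [(0, 'c'), (0, 'a'), (2, 'c'), (2, 'a'), (1, 'a'), (3, 'a'), (5, 'c')]


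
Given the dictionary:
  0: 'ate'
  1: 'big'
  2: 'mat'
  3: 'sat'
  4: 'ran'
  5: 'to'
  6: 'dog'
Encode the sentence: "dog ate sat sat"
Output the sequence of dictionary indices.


Look up each word in the dictionary:
  'dog' -> 6
  'ate' -> 0
  'sat' -> 3
  'sat' -> 3

Encoded: [6, 0, 3, 3]


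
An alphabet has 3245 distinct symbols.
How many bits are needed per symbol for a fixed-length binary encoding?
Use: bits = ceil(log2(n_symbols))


log2(3245) = 11.664
Bracket: 2^11 = 2048 < 3245 <= 2^12 = 4096
So ceil(log2(3245)) = 12

bits = ceil(log2(3245)) = ceil(11.664) = 12 bits


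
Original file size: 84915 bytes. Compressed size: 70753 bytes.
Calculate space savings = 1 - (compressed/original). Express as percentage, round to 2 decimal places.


ratio = compressed/original = 70753/84915 = 0.833221
savings = 1 - ratio = 1 - 0.833221 = 0.166779
as a percentage: 0.166779 * 100 = 16.68%

Space savings = 1 - 70753/84915 = 16.68%


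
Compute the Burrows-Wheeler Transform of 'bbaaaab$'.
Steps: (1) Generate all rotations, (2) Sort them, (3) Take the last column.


Rotations (sorted):
  0: $bbaaaab -> last char: b
  1: aaaab$bb -> last char: b
  2: aaab$bba -> last char: a
  3: aab$bbaa -> last char: a
  4: ab$bbaaa -> last char: a
  5: b$bbaaaa -> last char: a
  6: baaaab$b -> last char: b
  7: bbaaaab$ -> last char: $


BWT = bbaaaab$


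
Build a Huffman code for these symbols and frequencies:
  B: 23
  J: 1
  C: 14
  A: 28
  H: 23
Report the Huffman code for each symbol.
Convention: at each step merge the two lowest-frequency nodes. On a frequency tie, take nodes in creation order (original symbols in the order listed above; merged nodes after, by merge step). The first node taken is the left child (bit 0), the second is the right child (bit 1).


Huffman tree construction:
Step 1: Merge J(1) + C(14) = 15
Step 2: Merge (J+C)(15) + B(23) = 38
Step 3: Merge H(23) + A(28) = 51
Step 4: Merge ((J+C)+B)(38) + (H+A)(51) = 89
Read each symbol's code off the tree from the root (left child = 0, right child = 1).

Codes:
  B: 01 (length 2)
  J: 000 (length 3)
  C: 001 (length 3)
  A: 11 (length 2)
  H: 10 (length 2)
Average code length: 193/89 = 2.1685 bits/symbol


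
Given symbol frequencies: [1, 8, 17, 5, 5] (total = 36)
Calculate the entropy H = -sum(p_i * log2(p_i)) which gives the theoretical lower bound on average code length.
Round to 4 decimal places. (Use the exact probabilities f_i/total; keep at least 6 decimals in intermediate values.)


Per-symbol terms -p_i * log2(p_i) with p_i = f_i/36:
  p = 1/36 = 0.027778: log2(p) = -5.169925, -p*log2(p) = 0.143609
  p = 8/36 = 0.222222: log2(p) = -2.169925, -p*log2(p) = 0.482206
  p = 17/36 = 0.472222: log2(p) = -1.082462, -p*log2(p) = 0.511163
  p = 5/36 = 0.138889: log2(p) = -2.847997, -p*log2(p) = 0.395555
  p = 5/36 = 0.138889: log2(p) = -2.847997, -p*log2(p) = 0.395555
H = 0.143609 + 0.482206 + 0.511163 + 0.395555 + 0.395555 = 1.928088

H = 1.9281 bits/symbol


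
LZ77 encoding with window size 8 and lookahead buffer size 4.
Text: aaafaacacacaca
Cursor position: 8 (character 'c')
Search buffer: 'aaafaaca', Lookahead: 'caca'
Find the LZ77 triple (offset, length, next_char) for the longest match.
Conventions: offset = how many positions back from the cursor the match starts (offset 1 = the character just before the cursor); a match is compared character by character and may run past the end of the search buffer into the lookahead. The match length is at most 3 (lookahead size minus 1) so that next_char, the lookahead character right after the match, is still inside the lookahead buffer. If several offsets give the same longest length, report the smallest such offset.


Try each offset into the search buffer:
  offset=1 (pos 7, char 'a'): match length 0
  offset=2 (pos 6, char 'c'): match length 3
  offset=3 (pos 5, char 'a'): match length 0
  offset=4 (pos 4, char 'a'): match length 0
  offset=5 (pos 3, char 'f'): match length 0
  offset=6 (pos 2, char 'a'): match length 0
  offset=7 (pos 1, char 'a'): match length 0
  offset=8 (pos 0, char 'a'): match length 0
Longest match has length 3 at offset 2.
next_char = character at position 8 + 3 = 11 -> 'a'

Best match: offset=2, length=3 (matching 'cac' starting at position 6)
LZ77 triple: (2, 3, 'a')


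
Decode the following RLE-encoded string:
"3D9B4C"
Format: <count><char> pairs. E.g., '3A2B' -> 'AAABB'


Expanding each <count><char> pair:
  3D -> 'DDD'
  9B -> 'BBBBBBBBB'
  4C -> 'CCCC'

Decoded = DDDBBBBBBBBBCCCC


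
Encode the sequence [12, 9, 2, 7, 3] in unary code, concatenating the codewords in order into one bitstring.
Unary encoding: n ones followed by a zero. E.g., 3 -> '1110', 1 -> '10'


Encode each number as n ones followed by a terminating 0:
  12 -> 1111111111110 (13 bits)
  9 -> 1111111110 (10 bits)
  2 -> 110 (3 bits)
  7 -> 11111110 (8 bits)
  3 -> 1110 (4 bits)
Total length = 13 + 10 + 3 + 8 + 4 = 38 bits.

Unary([12, 9, 2, 7, 3]) = 11111111111101111111110110111111101110 (38 bits)


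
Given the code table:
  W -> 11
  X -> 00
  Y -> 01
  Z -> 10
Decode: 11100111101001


Decoding:
11 -> W
10 -> Z
01 -> Y
11 -> W
10 -> Z
10 -> Z
01 -> Y


Result: WZYWZZY


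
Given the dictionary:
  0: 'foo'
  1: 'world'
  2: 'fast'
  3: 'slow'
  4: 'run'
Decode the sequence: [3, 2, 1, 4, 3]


Look up each index in the dictionary:
  3 -> 'slow'
  2 -> 'fast'
  1 -> 'world'
  4 -> 'run'
  3 -> 'slow'

Decoded: "slow fast world run slow"


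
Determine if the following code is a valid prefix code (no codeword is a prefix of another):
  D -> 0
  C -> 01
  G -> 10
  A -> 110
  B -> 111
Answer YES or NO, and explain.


Checking each pair (does one codeword prefix another?):
  D='0' vs C='01': prefix -- VIOLATION

NO -- this is NOT a valid prefix code. D (0) is a prefix of C (01).


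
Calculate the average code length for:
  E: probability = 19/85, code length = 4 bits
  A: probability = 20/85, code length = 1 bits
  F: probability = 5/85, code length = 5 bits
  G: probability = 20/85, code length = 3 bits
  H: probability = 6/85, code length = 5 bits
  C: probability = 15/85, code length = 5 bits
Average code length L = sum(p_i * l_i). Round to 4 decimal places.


Weighted contributions p_i * l_i:
  E: (19/85) * 4 = 76/85
  A: (20/85) * 1 = 20/85
  F: (5/85) * 5 = 25/85
  G: (20/85) * 3 = 60/85
  H: (6/85) * 5 = 30/85
  C: (15/85) * 5 = 75/85
Sum = (76 + 20 + 25 + 60 + 30 + 75)/85 = 286/85

L = 286/85 = 3.3647 bits/symbol


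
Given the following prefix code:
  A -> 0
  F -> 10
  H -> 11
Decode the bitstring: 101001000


Decoding step by step:
Bits 10 -> F
Bits 10 -> F
Bits 0 -> A
Bits 10 -> F
Bits 0 -> A
Bits 0 -> A


Decoded message: FFAFAA


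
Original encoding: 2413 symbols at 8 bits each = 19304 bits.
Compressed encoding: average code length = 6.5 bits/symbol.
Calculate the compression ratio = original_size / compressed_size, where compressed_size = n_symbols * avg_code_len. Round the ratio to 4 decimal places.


original_size = n_symbols * orig_bits = 2413 * 8 = 19304 bits
compressed_size = n_symbols * avg_code_len = 2413 * 6.5 = 15684.5 bits
ratio = original_size / compressed_size = 19304 / 15684.5 = 1.2308

Compression ratio = 1.2308


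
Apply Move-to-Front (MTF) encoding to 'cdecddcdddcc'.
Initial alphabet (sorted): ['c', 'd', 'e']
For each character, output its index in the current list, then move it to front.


MTF encoding:
'c': index 0 in ['c', 'd', 'e'] -> ['c', 'd', 'e']
'd': index 1 in ['c', 'd', 'e'] -> ['d', 'c', 'e']
'e': index 2 in ['d', 'c', 'e'] -> ['e', 'd', 'c']
'c': index 2 in ['e', 'd', 'c'] -> ['c', 'e', 'd']
'd': index 2 in ['c', 'e', 'd'] -> ['d', 'c', 'e']
'd': index 0 in ['d', 'c', 'e'] -> ['d', 'c', 'e']
'c': index 1 in ['d', 'c', 'e'] -> ['c', 'd', 'e']
'd': index 1 in ['c', 'd', 'e'] -> ['d', 'c', 'e']
'd': index 0 in ['d', 'c', 'e'] -> ['d', 'c', 'e']
'd': index 0 in ['d', 'c', 'e'] -> ['d', 'c', 'e']
'c': index 1 in ['d', 'c', 'e'] -> ['c', 'd', 'e']
'c': index 0 in ['c', 'd', 'e'] -> ['c', 'd', 'e']


Output: [0, 1, 2, 2, 2, 0, 1, 1, 0, 0, 1, 0]
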